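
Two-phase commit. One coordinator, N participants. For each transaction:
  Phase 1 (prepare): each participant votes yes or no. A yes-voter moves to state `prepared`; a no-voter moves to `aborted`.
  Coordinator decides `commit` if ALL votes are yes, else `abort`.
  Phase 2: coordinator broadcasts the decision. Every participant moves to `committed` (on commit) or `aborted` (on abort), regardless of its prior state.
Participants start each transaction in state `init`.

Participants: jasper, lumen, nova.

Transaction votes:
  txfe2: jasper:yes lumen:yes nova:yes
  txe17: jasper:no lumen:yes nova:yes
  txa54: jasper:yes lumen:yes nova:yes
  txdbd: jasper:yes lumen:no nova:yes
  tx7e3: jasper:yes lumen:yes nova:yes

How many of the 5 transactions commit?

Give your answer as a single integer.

txfe2: all yes -> commit (commits=1)
txe17: no from jasper -> abort (commits=1)
txa54: all yes -> commit (commits=2)
txdbd: no from lumen -> abort (commits=2)
tx7e3: all yes -> commit (commits=3)

Answer: 3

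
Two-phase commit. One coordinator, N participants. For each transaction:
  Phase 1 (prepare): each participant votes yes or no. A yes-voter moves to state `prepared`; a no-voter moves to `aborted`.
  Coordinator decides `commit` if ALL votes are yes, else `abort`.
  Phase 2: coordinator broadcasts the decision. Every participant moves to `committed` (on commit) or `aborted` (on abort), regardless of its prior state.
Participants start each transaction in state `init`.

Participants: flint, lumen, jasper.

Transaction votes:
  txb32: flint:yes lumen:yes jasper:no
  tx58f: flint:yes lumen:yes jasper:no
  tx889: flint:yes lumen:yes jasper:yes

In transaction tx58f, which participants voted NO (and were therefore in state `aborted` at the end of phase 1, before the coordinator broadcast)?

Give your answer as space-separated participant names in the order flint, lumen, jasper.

Txn tx58f phase 1: flint yes -> prepared; lumen yes -> prepared; jasper no -> aborted

Answer: jasper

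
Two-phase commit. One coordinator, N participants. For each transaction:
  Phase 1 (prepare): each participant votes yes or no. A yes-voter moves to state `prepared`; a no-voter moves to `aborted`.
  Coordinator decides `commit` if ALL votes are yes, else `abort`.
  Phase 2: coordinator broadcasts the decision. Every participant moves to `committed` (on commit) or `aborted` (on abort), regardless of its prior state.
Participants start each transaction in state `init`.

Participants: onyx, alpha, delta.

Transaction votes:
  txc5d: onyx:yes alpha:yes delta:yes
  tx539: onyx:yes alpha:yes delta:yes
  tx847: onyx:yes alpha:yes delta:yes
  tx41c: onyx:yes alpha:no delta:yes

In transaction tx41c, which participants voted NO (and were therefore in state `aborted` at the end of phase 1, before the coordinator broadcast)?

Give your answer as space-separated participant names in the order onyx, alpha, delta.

Txn tx41c phase 1: onyx yes -> prepared; alpha no -> aborted; delta yes -> prepared

Answer: alpha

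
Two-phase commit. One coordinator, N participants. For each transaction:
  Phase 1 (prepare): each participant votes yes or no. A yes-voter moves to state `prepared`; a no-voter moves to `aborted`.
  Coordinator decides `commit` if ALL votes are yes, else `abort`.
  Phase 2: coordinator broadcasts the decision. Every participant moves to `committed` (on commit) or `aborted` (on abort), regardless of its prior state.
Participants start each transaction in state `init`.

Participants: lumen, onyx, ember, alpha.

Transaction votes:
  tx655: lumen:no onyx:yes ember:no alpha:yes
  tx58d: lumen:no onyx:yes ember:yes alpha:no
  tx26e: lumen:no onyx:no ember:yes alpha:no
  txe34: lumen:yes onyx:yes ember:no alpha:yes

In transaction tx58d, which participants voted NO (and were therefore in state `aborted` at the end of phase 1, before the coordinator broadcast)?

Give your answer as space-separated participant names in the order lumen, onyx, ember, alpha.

Answer: lumen alpha

Derivation:
Txn tx58d phase 1: lumen no -> aborted; onyx yes -> prepared; ember yes -> prepared; alpha no -> aborted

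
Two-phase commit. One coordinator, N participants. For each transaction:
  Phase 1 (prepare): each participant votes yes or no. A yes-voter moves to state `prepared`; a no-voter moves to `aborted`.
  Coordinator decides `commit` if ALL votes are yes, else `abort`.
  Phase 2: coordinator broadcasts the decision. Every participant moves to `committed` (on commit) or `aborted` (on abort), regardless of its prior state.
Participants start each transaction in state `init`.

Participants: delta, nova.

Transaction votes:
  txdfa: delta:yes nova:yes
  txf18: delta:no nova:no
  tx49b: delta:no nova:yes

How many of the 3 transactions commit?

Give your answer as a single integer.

txdfa: all yes -> commit (commits=1)
txf18: no from delta, nova -> abort (commits=1)
tx49b: no from delta -> abort (commits=1)

Answer: 1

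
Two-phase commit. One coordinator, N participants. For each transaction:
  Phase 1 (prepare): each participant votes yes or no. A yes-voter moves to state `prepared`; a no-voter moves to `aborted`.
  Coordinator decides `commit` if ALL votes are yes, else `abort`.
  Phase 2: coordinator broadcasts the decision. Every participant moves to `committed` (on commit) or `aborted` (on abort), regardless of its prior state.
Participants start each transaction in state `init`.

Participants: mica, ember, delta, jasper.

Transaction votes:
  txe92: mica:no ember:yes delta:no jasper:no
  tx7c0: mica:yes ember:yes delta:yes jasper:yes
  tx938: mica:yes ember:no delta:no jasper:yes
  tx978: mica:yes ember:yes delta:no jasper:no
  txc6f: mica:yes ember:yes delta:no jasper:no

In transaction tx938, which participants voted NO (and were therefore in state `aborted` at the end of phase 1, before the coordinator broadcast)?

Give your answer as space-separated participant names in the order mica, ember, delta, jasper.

Answer: ember delta

Derivation:
Txn tx938 phase 1: mica yes -> prepared; ember no -> aborted; delta no -> aborted; jasper yes -> prepared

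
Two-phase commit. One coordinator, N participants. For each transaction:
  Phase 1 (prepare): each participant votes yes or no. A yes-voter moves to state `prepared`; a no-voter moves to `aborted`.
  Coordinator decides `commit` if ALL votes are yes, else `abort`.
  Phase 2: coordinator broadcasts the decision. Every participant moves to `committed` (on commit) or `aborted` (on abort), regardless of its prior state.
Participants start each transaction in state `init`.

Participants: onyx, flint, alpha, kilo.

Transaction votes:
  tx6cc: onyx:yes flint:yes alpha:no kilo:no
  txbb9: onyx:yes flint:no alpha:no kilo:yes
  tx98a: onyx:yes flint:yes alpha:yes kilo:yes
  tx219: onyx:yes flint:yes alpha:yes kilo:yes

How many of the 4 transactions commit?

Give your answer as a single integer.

tx6cc: no from alpha, kilo -> abort (commits=0)
txbb9: no from flint, alpha -> abort (commits=0)
tx98a: all yes -> commit (commits=1)
tx219: all yes -> commit (commits=2)

Answer: 2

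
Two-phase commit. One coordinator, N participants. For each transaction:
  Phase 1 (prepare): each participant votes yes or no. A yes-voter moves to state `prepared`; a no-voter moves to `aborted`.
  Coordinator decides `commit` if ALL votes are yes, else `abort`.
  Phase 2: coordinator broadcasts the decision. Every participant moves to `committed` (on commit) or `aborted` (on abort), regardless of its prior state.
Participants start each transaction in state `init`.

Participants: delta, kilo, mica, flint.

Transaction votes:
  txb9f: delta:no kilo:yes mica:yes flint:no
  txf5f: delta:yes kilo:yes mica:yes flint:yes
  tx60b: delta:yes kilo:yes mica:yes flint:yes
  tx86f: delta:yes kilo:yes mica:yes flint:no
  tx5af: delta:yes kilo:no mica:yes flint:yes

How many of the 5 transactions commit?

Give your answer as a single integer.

txb9f: no from delta, flint -> abort (commits=0)
txf5f: all yes -> commit (commits=1)
tx60b: all yes -> commit (commits=2)
tx86f: no from flint -> abort (commits=2)
tx5af: no from kilo -> abort (commits=2)

Answer: 2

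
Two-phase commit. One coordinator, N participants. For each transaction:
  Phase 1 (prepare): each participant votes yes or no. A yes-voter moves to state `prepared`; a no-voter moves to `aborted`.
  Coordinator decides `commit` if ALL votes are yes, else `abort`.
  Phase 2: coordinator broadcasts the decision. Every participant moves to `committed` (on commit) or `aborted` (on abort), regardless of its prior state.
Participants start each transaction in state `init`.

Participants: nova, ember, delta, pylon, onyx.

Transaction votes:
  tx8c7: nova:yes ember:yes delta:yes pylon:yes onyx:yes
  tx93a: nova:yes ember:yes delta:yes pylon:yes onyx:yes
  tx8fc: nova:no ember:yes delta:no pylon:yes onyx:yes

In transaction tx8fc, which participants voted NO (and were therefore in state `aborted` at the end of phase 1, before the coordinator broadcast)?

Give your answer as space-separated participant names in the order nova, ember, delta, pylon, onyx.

Answer: nova delta

Derivation:
Txn tx8fc phase 1: nova no -> aborted; ember yes -> prepared; delta no -> aborted; pylon yes -> prepared; onyx yes -> prepared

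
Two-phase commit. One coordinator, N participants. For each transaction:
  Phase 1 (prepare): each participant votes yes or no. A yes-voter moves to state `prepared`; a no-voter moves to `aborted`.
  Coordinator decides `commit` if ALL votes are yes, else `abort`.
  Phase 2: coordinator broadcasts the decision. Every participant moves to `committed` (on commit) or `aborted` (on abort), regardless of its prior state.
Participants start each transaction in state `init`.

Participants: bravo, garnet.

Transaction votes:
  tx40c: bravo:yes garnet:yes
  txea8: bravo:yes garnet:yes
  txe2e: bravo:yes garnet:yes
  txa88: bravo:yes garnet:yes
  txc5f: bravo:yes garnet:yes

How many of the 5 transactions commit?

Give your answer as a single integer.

tx40c: all yes -> commit (commits=1)
txea8: all yes -> commit (commits=2)
txe2e: all yes -> commit (commits=3)
txa88: all yes -> commit (commits=4)
txc5f: all yes -> commit (commits=5)

Answer: 5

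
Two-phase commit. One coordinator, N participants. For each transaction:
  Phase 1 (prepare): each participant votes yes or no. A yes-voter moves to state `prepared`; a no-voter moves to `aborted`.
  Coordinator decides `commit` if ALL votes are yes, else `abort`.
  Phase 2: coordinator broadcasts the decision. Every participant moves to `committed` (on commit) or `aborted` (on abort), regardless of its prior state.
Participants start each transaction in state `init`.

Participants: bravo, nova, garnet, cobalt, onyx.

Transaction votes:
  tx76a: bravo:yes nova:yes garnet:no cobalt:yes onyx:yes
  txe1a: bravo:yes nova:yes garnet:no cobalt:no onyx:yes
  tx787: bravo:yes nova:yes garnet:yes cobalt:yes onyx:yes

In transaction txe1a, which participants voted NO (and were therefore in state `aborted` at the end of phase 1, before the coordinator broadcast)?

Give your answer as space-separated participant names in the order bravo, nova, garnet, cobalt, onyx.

Answer: garnet cobalt

Derivation:
Txn txe1a phase 1: bravo yes -> prepared; nova yes -> prepared; garnet no -> aborted; cobalt no -> aborted; onyx yes -> prepared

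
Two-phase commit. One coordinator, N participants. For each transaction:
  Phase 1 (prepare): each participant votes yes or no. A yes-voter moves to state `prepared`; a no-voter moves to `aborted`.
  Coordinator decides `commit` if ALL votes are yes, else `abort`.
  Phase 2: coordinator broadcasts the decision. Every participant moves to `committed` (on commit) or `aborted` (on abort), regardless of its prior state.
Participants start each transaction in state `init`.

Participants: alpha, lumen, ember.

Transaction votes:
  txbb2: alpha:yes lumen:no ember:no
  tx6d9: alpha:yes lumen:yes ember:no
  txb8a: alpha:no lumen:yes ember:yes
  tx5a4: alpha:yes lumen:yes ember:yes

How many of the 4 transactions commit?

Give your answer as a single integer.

Answer: 1

Derivation:
txbb2: no from lumen, ember -> abort (commits=0)
tx6d9: no from ember -> abort (commits=0)
txb8a: no from alpha -> abort (commits=0)
tx5a4: all yes -> commit (commits=1)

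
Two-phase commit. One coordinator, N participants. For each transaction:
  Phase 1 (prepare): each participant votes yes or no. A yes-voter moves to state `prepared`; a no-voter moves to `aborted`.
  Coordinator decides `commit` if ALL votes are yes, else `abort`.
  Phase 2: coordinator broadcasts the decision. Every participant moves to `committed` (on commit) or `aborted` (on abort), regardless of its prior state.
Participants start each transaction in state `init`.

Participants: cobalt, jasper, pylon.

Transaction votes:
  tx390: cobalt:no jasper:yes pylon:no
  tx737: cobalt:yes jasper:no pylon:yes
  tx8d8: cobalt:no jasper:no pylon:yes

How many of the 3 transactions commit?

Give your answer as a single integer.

tx390: no from cobalt, pylon -> abort (commits=0)
tx737: no from jasper -> abort (commits=0)
tx8d8: no from cobalt, jasper -> abort (commits=0)

Answer: 0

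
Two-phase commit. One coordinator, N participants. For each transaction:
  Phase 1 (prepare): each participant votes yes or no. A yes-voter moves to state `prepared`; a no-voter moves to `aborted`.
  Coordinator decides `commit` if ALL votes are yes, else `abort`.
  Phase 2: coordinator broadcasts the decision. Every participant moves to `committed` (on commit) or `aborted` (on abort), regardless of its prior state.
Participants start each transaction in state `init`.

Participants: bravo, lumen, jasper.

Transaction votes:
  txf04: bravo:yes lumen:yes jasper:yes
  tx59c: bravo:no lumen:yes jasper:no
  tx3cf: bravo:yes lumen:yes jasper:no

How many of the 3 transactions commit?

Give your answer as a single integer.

txf04: all yes -> commit (commits=1)
tx59c: no from bravo, jasper -> abort (commits=1)
tx3cf: no from jasper -> abort (commits=1)

Answer: 1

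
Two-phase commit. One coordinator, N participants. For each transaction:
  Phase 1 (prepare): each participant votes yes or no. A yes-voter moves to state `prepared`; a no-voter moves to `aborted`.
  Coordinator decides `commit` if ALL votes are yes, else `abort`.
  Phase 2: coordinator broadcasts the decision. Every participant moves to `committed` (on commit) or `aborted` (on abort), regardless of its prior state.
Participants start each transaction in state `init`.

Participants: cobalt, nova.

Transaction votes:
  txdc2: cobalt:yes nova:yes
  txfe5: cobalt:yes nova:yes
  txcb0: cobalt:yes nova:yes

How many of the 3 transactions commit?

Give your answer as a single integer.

Answer: 3

Derivation:
txdc2: all yes -> commit (commits=1)
txfe5: all yes -> commit (commits=2)
txcb0: all yes -> commit (commits=3)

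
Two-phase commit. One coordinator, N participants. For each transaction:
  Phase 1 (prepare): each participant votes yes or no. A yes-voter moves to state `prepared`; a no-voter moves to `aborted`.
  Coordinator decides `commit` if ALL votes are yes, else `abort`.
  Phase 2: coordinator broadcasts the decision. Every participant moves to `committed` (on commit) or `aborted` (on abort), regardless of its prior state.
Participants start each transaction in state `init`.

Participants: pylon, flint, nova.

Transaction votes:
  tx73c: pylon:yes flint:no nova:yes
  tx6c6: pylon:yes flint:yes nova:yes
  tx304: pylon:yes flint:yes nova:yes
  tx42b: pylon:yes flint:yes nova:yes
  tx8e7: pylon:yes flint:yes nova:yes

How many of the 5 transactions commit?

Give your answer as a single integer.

tx73c: no from flint -> abort (commits=0)
tx6c6: all yes -> commit (commits=1)
tx304: all yes -> commit (commits=2)
tx42b: all yes -> commit (commits=3)
tx8e7: all yes -> commit (commits=4)

Answer: 4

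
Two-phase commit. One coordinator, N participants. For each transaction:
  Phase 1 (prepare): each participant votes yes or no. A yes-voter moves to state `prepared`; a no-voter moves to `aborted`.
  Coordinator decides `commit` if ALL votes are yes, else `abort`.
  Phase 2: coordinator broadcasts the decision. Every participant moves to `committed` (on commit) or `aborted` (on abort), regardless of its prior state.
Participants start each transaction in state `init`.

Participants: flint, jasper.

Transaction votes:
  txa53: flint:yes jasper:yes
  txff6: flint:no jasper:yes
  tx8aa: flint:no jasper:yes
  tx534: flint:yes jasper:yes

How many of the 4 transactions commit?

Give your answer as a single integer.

Answer: 2

Derivation:
txa53: all yes -> commit (commits=1)
txff6: no from flint -> abort (commits=1)
tx8aa: no from flint -> abort (commits=1)
tx534: all yes -> commit (commits=2)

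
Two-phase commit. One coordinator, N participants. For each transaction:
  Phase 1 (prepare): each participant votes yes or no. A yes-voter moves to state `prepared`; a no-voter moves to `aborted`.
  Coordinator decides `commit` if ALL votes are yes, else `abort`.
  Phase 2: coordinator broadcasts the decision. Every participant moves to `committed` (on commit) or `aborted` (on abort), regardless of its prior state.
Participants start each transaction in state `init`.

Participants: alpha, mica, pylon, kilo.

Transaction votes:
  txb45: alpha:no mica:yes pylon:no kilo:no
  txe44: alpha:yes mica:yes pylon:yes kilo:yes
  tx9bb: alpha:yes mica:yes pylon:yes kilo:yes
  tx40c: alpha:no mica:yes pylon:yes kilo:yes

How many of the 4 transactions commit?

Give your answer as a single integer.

Answer: 2

Derivation:
txb45: no from alpha, pylon, kilo -> abort (commits=0)
txe44: all yes -> commit (commits=1)
tx9bb: all yes -> commit (commits=2)
tx40c: no from alpha -> abort (commits=2)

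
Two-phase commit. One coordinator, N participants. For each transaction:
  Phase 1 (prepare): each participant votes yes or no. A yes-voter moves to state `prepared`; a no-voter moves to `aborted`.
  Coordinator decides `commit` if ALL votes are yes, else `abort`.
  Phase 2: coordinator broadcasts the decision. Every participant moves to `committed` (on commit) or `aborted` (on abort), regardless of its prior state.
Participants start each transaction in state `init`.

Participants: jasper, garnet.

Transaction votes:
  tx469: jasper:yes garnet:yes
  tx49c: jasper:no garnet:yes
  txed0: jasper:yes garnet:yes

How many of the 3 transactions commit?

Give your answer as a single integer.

tx469: all yes -> commit (commits=1)
tx49c: no from jasper -> abort (commits=1)
txed0: all yes -> commit (commits=2)

Answer: 2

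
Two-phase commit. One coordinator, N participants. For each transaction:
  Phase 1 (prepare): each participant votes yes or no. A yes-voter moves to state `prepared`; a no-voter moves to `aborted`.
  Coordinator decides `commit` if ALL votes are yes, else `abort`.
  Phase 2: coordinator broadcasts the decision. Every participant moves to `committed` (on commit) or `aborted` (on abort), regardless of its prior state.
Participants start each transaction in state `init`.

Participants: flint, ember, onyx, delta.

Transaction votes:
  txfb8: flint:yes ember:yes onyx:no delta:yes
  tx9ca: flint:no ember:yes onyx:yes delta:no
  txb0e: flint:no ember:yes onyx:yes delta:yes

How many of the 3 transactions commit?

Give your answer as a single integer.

Answer: 0

Derivation:
txfb8: no from onyx -> abort (commits=0)
tx9ca: no from flint, delta -> abort (commits=0)
txb0e: no from flint -> abort (commits=0)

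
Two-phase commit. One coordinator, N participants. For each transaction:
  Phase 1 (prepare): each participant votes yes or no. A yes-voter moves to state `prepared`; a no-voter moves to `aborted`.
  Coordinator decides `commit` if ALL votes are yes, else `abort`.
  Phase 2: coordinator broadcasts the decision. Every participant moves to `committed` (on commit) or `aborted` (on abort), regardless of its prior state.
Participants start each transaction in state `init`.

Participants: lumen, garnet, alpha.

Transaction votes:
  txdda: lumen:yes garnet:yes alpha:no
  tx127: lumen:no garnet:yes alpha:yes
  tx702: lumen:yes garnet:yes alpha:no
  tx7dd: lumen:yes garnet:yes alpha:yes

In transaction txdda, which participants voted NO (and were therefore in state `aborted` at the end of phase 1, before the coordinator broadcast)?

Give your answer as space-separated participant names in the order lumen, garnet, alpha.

Answer: alpha

Derivation:
Txn txdda phase 1: lumen yes -> prepared; garnet yes -> prepared; alpha no -> aborted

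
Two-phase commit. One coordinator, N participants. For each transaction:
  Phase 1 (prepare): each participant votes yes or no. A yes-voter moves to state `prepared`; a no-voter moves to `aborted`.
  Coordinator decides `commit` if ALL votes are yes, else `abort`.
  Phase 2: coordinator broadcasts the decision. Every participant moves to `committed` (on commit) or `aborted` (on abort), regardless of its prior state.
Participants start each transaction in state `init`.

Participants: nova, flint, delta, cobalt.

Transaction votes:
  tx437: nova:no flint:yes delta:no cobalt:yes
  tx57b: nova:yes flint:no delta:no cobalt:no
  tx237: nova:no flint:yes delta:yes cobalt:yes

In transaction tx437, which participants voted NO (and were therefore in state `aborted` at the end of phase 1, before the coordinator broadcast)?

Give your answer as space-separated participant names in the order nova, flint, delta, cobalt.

Answer: nova delta

Derivation:
Txn tx437 phase 1: nova no -> aborted; flint yes -> prepared; delta no -> aborted; cobalt yes -> prepared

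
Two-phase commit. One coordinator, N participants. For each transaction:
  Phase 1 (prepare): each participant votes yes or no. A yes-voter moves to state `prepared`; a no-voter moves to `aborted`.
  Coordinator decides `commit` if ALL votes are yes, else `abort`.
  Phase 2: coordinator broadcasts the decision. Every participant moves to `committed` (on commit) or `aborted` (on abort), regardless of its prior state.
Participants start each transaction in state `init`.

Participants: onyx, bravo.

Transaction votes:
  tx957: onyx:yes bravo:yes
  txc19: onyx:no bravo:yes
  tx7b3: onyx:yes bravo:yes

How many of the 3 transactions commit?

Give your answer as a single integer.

tx957: all yes -> commit (commits=1)
txc19: no from onyx -> abort (commits=1)
tx7b3: all yes -> commit (commits=2)

Answer: 2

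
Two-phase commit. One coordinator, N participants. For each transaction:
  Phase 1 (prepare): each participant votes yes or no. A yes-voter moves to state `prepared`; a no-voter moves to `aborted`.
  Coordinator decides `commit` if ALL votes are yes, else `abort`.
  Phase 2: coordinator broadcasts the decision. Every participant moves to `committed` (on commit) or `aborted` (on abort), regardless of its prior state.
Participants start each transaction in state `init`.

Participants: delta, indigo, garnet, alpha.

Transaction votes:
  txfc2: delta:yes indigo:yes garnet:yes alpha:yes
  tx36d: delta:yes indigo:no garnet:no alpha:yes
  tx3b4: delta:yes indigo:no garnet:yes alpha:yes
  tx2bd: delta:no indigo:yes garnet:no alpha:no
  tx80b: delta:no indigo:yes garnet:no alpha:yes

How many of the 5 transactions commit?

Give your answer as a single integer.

txfc2: all yes -> commit (commits=1)
tx36d: no from indigo, garnet -> abort (commits=1)
tx3b4: no from indigo -> abort (commits=1)
tx2bd: no from delta, garnet, alpha -> abort (commits=1)
tx80b: no from delta, garnet -> abort (commits=1)

Answer: 1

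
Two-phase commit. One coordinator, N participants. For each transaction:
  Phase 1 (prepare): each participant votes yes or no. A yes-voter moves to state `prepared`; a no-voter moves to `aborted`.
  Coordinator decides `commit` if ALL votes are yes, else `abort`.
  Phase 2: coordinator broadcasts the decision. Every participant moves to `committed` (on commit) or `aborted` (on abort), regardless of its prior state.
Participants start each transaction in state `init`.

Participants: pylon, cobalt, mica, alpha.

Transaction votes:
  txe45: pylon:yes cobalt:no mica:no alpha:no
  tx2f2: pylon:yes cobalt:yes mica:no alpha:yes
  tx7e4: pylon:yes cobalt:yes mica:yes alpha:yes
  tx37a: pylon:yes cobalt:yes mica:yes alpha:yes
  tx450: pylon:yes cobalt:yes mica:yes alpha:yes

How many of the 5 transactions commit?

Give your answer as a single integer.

txe45: no from cobalt, mica, alpha -> abort (commits=0)
tx2f2: no from mica -> abort (commits=0)
tx7e4: all yes -> commit (commits=1)
tx37a: all yes -> commit (commits=2)
tx450: all yes -> commit (commits=3)

Answer: 3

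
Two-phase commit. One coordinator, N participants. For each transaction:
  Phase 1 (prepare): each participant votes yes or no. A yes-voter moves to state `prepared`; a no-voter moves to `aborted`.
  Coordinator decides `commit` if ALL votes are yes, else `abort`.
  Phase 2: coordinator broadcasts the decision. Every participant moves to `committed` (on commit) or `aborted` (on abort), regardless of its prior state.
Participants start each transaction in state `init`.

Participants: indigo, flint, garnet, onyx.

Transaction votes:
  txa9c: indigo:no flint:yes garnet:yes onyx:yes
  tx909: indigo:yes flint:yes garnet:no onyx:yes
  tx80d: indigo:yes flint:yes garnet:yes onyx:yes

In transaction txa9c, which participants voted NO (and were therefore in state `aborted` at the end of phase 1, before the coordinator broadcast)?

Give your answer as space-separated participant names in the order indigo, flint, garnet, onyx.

Answer: indigo

Derivation:
Txn txa9c phase 1: indigo no -> aborted; flint yes -> prepared; garnet yes -> prepared; onyx yes -> prepared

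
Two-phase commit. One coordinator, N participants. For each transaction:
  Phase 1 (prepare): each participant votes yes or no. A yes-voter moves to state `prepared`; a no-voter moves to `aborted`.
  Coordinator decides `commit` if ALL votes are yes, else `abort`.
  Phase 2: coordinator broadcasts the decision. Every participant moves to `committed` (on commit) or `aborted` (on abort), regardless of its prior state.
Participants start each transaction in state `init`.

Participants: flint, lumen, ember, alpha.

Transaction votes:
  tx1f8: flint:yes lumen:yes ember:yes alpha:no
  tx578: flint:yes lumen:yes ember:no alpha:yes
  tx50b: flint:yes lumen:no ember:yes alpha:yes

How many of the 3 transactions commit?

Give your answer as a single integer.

Answer: 0

Derivation:
tx1f8: no from alpha -> abort (commits=0)
tx578: no from ember -> abort (commits=0)
tx50b: no from lumen -> abort (commits=0)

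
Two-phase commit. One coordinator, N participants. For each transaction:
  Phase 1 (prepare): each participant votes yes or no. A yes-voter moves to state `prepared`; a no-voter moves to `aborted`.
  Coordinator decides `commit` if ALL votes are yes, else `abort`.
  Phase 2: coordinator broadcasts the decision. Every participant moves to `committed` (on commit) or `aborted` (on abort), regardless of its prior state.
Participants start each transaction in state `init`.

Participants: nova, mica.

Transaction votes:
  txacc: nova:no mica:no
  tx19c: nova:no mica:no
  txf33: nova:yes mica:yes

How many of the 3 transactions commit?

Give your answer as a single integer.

txacc: no from nova, mica -> abort (commits=0)
tx19c: no from nova, mica -> abort (commits=0)
txf33: all yes -> commit (commits=1)

Answer: 1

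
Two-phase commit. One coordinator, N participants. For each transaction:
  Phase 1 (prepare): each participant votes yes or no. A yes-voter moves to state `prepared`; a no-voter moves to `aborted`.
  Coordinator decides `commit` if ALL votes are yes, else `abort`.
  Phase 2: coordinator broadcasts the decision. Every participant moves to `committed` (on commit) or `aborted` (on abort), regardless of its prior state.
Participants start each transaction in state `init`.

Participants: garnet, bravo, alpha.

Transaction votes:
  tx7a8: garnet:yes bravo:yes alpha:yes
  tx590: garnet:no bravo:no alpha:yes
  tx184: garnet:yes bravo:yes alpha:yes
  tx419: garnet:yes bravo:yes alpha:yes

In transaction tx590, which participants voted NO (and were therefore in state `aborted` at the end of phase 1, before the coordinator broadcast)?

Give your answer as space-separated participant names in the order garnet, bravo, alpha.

Answer: garnet bravo

Derivation:
Txn tx590 phase 1: garnet no -> aborted; bravo no -> aborted; alpha yes -> prepared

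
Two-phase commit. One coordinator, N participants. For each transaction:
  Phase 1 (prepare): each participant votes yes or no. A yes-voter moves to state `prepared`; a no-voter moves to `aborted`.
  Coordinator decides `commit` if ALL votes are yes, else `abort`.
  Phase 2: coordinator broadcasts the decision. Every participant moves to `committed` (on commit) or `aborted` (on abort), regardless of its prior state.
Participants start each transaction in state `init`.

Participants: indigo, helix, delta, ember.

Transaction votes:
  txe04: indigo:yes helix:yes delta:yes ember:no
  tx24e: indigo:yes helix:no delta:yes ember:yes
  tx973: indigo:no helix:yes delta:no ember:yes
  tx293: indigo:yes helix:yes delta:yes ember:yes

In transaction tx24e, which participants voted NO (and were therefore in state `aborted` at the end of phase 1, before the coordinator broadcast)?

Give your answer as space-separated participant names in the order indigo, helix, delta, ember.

Answer: helix

Derivation:
Txn tx24e phase 1: indigo yes -> prepared; helix no -> aborted; delta yes -> prepared; ember yes -> prepared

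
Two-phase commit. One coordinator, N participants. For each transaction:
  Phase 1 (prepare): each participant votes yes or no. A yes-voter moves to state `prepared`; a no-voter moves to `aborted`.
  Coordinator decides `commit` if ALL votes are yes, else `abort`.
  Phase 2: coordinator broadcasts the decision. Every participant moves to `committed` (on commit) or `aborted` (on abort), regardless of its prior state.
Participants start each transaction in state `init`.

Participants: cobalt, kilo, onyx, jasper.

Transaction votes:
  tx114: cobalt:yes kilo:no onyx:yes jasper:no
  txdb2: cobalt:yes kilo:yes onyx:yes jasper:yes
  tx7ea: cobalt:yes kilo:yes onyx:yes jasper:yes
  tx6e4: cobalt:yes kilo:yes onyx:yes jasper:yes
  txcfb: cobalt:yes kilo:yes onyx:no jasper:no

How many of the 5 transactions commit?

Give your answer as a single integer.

tx114: no from kilo, jasper -> abort (commits=0)
txdb2: all yes -> commit (commits=1)
tx7ea: all yes -> commit (commits=2)
tx6e4: all yes -> commit (commits=3)
txcfb: no from onyx, jasper -> abort (commits=3)

Answer: 3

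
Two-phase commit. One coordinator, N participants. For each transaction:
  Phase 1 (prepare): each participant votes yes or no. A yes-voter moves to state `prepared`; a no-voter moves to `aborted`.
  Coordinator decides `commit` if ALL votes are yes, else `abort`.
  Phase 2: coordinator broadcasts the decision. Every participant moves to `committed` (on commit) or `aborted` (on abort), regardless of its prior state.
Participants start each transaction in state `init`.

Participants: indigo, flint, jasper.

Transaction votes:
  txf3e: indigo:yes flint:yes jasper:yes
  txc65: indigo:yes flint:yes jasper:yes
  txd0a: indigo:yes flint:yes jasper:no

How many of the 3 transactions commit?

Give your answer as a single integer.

txf3e: all yes -> commit (commits=1)
txc65: all yes -> commit (commits=2)
txd0a: no from jasper -> abort (commits=2)

Answer: 2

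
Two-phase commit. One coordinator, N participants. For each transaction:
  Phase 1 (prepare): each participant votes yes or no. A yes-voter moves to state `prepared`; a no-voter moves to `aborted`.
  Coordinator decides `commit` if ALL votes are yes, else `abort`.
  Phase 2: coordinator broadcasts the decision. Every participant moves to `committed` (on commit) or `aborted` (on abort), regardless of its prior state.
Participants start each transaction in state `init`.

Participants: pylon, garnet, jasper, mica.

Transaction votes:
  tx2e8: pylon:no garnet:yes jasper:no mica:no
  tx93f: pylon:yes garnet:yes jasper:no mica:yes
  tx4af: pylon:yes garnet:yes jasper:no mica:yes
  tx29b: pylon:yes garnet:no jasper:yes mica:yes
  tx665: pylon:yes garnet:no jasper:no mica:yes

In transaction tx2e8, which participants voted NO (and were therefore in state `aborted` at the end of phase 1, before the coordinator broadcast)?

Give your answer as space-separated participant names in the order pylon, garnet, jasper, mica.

Answer: pylon jasper mica

Derivation:
Txn tx2e8 phase 1: pylon no -> aborted; garnet yes -> prepared; jasper no -> aborted; mica no -> aborted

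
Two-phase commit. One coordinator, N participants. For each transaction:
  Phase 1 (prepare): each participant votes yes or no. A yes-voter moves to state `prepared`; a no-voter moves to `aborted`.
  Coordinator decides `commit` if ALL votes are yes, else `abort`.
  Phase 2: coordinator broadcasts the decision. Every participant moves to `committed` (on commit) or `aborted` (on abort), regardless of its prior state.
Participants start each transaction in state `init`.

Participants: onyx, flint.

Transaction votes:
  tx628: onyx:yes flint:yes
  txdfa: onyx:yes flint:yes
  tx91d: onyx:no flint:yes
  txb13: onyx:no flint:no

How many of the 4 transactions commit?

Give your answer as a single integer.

tx628: all yes -> commit (commits=1)
txdfa: all yes -> commit (commits=2)
tx91d: no from onyx -> abort (commits=2)
txb13: no from onyx, flint -> abort (commits=2)

Answer: 2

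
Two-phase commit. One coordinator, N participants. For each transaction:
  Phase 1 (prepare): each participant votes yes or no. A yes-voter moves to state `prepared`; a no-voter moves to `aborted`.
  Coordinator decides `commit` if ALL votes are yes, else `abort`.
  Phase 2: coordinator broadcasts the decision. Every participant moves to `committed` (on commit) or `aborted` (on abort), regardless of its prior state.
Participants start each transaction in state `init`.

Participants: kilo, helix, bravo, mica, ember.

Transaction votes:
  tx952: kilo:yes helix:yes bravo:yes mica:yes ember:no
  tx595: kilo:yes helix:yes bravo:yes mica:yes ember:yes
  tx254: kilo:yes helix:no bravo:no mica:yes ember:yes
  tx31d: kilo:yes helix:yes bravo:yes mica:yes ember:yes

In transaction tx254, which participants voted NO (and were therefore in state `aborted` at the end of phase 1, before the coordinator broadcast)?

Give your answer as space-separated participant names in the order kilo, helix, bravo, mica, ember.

Txn tx254 phase 1: kilo yes -> prepared; helix no -> aborted; bravo no -> aborted; mica yes -> prepared; ember yes -> prepared

Answer: helix bravo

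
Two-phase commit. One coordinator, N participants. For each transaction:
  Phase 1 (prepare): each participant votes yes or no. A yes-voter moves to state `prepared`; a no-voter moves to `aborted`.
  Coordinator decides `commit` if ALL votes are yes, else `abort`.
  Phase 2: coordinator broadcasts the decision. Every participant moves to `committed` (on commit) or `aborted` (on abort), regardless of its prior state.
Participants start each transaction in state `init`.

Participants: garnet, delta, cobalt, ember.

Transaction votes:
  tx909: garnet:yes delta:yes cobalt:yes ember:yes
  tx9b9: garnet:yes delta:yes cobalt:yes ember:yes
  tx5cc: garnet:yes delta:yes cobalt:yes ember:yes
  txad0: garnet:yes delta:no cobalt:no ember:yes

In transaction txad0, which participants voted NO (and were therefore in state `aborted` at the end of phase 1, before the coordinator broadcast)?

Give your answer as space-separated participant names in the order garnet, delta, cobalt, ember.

Answer: delta cobalt

Derivation:
Txn txad0 phase 1: garnet yes -> prepared; delta no -> aborted; cobalt no -> aborted; ember yes -> prepared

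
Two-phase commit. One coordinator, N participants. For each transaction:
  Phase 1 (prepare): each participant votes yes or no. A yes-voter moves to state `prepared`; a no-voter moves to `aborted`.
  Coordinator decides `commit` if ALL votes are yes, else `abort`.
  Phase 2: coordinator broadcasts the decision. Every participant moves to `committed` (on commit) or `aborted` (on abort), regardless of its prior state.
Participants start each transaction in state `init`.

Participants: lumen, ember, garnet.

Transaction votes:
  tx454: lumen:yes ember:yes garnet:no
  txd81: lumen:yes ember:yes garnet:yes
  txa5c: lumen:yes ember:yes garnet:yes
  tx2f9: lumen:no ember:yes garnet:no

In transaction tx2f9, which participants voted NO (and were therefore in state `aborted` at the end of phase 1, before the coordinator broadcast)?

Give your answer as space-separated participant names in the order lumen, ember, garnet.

Answer: lumen garnet

Derivation:
Txn tx2f9 phase 1: lumen no -> aborted; ember yes -> prepared; garnet no -> aborted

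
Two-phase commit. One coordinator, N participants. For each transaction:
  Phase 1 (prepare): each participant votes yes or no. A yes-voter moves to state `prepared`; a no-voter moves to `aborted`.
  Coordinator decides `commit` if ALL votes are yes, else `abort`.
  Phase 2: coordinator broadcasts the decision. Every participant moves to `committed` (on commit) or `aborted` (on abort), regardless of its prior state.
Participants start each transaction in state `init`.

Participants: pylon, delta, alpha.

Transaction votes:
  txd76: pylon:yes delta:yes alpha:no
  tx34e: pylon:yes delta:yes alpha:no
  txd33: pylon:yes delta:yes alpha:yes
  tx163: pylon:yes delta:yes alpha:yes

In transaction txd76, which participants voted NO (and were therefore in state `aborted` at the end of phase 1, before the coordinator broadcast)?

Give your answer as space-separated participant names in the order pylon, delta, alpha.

Answer: alpha

Derivation:
Txn txd76 phase 1: pylon yes -> prepared; delta yes -> prepared; alpha no -> aborted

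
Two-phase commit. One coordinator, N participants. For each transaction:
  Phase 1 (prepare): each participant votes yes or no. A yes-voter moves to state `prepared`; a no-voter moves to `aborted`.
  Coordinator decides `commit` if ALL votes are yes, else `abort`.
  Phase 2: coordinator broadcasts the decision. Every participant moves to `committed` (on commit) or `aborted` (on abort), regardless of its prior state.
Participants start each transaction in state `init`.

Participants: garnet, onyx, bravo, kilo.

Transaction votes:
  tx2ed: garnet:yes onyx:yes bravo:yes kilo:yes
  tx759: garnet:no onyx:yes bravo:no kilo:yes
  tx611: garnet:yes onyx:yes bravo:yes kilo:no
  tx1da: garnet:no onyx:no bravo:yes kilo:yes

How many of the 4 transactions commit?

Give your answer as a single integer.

Answer: 1

Derivation:
tx2ed: all yes -> commit (commits=1)
tx759: no from garnet, bravo -> abort (commits=1)
tx611: no from kilo -> abort (commits=1)
tx1da: no from garnet, onyx -> abort (commits=1)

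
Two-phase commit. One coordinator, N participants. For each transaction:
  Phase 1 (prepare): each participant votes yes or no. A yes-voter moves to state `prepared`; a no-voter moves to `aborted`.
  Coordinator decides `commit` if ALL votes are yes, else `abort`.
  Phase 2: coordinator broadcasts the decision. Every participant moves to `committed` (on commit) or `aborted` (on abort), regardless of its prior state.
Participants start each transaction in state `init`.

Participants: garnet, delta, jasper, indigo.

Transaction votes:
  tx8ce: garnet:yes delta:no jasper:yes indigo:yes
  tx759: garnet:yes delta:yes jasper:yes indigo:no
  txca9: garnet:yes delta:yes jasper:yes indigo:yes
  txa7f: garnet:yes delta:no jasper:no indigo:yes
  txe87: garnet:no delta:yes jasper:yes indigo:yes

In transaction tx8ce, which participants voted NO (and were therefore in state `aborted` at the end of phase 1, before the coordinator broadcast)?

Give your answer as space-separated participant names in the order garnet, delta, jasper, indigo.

Txn tx8ce phase 1: garnet yes -> prepared; delta no -> aborted; jasper yes -> prepared; indigo yes -> prepared

Answer: delta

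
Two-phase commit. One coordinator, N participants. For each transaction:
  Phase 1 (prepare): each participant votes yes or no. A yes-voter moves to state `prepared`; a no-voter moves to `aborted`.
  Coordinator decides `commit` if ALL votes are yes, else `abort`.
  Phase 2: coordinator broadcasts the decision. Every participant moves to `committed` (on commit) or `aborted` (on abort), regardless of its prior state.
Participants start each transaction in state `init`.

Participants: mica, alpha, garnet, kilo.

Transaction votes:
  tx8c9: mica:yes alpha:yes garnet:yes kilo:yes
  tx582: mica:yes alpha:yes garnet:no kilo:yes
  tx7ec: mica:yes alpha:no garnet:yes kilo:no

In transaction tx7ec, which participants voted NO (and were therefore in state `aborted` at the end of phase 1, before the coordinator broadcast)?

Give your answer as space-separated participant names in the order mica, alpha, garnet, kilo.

Answer: alpha kilo

Derivation:
Txn tx7ec phase 1: mica yes -> prepared; alpha no -> aborted; garnet yes -> prepared; kilo no -> aborted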